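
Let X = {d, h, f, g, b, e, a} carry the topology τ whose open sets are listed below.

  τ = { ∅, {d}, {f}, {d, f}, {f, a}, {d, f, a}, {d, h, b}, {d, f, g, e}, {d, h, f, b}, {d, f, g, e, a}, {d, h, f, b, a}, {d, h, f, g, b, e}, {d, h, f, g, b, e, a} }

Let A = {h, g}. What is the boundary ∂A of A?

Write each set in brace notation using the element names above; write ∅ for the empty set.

{h, g, b, e}

interior: largest open inside A is ∅ (from ∅)
cl via duality: int({d, f, b, e, a}) = {d, f, a}, so X∖{d, f, a} = {h, g, b, e}
cl∖int = {h, g, b, e}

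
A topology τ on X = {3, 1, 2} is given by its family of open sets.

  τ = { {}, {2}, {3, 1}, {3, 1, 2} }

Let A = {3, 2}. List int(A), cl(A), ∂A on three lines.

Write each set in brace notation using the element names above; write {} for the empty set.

int(A) = {2}
cl(A)  = {3, 1, 2}
∂A     = {3, 1}

interior: largest open inside A is {2} (from {}, {2})
cl via duality: int({1}) = {}, so X∖{} = {3, 1, 2}
cl∖int = {3, 1}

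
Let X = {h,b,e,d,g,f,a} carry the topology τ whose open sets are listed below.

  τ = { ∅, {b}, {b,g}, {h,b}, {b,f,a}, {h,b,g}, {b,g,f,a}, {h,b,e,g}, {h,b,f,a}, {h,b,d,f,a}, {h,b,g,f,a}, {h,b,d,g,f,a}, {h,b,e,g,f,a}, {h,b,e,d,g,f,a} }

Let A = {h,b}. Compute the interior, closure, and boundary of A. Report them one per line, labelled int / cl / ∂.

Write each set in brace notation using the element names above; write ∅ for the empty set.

opens ⊆ A: ∅, {b}, {h,b}; union → int = {h,b}
complement {e,d,g,f,a}; its interior ∅; cl(A) = X∖∅ = {h,b,e,d,g,f,a}
boundary = {h,b,e,d,g,f,a} ∖ {h,b} = {e,d,g,f,a}

int(A) = {h,b}
cl(A)  = {h,b,e,d,g,f,a}
∂A     = {e,d,g,f,a}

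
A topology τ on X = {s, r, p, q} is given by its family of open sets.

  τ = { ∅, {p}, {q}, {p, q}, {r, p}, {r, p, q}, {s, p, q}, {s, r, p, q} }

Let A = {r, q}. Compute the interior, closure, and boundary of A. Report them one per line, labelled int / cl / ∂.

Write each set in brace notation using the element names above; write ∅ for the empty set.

int(A) = {q}
cl(A)  = {s, r, q}
∂A     = {s, r}

U open, U⊆A: ∅, {q}. int(A) = ⋃ = {q}
X∖A={s, p}, int(X∖A)={p}, hence cl(A)={s, r, q}
∂A: remove int from cl → {s, r}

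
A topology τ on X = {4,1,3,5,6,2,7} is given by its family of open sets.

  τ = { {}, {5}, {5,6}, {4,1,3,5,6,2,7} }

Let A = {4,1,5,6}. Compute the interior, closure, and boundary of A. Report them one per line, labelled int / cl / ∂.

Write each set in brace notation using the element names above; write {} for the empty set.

int(A) = {5,6}
cl(A)  = {4,1,3,5,6,2,7}
∂A     = {4,1,3,2,7}

interior: largest open inside A is {5,6} (from {}, {5}, {5,6})
cl via duality: int({3,2,7}) = {}, so X∖{} = {4,1,3,5,6,2,7}
cl∖int = {4,1,3,2,7}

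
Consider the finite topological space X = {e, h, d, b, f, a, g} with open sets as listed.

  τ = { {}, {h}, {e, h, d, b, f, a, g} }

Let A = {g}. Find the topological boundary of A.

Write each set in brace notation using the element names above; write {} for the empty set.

opens ⊆ A: {}; union → int = {}
complement {e, h, d, b, f, a}; its interior {h}; cl(A) = X∖{h} = {e, d, b, f, a, g}
boundary = {e, d, b, f, a, g} ∖ {} = {e, d, b, f, a, g}

{e, d, b, f, a, g}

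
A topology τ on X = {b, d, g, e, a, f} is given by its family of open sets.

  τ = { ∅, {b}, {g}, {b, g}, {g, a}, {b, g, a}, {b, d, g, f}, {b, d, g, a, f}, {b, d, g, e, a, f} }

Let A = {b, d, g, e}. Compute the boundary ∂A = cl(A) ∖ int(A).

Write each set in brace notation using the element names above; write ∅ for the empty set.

U open, U⊆A: ∅, {b}, {g}, {b, g}. int(A) = ⋃ = {b, g}
X∖A={a, f}, int(X∖A)=∅, hence cl(A)={b, d, g, e, a, f}
∂A: remove int from cl → {d, e, a, f}

{d, e, a, f}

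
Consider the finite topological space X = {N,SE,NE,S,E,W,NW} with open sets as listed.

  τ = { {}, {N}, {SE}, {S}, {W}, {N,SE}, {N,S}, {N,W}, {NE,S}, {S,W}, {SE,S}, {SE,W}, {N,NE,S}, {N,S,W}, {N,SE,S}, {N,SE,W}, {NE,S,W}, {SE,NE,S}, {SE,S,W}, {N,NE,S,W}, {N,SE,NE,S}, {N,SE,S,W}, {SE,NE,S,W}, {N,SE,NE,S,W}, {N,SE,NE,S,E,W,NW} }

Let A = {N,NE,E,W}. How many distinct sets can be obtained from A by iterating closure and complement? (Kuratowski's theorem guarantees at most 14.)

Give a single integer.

8

complement {SE,S,NW}; its interior {SE,S}; cl(A) = X∖{SE,S} = {N,NE,E,W,NW}
With k = closure, c = complement:
  1. A     = {N,NE,E,W}
  2. kA    = {N,NE,E,W,NW}
  3. cA    = {SE,S,NW}
  4. ckA   = {SE,S}
  5. kcA   = {SE,NE,S,E,NW}
  6. ckcA  = {N,W}
  7. kckcA = {N,E,W,NW}
  8. ckckcA = {SE,NE,S}
k, c of each give nothing new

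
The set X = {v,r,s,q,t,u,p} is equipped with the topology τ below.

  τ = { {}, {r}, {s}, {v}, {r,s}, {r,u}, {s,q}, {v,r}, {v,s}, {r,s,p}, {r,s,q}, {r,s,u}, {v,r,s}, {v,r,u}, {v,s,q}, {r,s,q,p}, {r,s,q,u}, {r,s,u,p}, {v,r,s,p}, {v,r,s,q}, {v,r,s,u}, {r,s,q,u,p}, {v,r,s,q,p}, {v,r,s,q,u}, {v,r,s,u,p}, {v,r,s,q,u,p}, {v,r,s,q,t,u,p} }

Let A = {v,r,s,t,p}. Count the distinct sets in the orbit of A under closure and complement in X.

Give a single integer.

cl via duality: int({q,u}) = {}, so X∖{} = {v,r,s,q,t,u,p}
Write k for closure, c for complement:
  1. A     = {v,r,s,t,p}
  2. kA    = {v,r,s,q,t,u,p}
  3. cA    = {q,u}
  4. ckA   = {}
  5. kcA   = {q,t,u}
  6. ckcA  = {v,r,s,p}
applying k or c yields no new set

6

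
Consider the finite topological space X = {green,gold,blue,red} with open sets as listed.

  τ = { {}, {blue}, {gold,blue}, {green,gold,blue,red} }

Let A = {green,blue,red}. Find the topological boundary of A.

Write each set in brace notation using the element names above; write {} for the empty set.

{green,gold,red}

interior: largest open inside A is {blue} (from {}, {blue})
cl via duality: int({gold}) = {}, so X∖{} = {green,gold,blue,red}
cl∖int = {green,gold,red}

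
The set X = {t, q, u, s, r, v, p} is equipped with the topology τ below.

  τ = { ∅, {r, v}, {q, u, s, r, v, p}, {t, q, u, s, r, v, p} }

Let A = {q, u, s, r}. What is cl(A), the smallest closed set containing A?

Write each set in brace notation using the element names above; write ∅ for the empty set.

{t, q, u, s, r, v, p}

closure: X∖int(X∖A) = X∖∅ = {t, q, u, s, r, v, p}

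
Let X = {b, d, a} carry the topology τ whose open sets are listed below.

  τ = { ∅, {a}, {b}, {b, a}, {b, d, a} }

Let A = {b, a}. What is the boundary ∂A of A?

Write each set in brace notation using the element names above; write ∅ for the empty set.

open subsets of A: ∅, {b}, {a}, {b, a}; so int(A) = {b, a}
closure: X∖int(X∖A) = X∖∅ = {b, d, a}
∂A = {b, d, a} minus {b, a} = {d}

{d}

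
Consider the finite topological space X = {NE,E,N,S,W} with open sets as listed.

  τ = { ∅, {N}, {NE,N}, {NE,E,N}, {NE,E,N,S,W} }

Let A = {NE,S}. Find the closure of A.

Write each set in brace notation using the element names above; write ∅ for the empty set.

X∖A={E,N,W}, int(X∖A)={N}, hence cl(A)={NE,E,S,W}

{NE,E,S,W}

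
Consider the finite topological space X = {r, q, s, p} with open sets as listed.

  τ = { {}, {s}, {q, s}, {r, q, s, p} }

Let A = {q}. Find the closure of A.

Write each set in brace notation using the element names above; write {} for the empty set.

{r, q, p}

cl via duality: int({r, s, p}) = {s}, so X∖{s} = {r, q, p}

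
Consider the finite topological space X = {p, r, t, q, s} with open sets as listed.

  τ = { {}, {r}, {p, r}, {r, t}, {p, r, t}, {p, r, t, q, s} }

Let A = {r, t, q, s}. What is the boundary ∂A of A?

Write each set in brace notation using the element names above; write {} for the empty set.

{p, q, s}

opens ⊆ A: {}, {r}, {r, t}; union → int = {r, t}
complement {p}; its interior {}; cl(A) = X∖{} = {p, r, t, q, s}
boundary = {p, r, t, q, s} ∖ {r, t} = {p, q, s}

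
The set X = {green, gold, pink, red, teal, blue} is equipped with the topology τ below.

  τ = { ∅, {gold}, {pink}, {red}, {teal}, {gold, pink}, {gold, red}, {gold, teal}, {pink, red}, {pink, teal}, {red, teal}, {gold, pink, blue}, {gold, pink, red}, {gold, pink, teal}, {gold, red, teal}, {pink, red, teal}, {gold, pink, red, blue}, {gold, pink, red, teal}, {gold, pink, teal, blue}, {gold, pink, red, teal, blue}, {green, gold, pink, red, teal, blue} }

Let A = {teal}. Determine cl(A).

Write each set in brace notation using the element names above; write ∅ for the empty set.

closure: X∖int(X∖A) = X∖{gold, pink, red, blue} = {green, teal}

{green, teal}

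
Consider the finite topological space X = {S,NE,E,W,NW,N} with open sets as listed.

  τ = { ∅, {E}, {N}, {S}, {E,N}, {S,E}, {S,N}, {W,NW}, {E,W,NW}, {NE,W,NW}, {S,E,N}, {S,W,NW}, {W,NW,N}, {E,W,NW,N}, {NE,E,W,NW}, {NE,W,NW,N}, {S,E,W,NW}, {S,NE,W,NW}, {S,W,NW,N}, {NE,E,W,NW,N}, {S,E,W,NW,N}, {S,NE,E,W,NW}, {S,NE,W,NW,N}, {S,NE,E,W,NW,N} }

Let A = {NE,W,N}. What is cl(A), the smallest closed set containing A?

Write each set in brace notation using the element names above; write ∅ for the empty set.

{NE,W,NW,N}

X∖A={S,E,NW}, int(X∖A)={S,E}, hence cl(A)={NE,W,NW,N}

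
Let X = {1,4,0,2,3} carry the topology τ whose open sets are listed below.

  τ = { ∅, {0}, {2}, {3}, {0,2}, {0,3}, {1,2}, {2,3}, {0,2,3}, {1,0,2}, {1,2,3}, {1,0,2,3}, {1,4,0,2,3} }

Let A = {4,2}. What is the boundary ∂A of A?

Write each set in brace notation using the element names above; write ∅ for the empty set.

{1,4}

open subsets of A: ∅, {2}; so int(A) = {2}
closure: X∖int(X∖A) = X∖{0,3} = {1,4,2}
∂A = {1,4,2} minus {2} = {1,4}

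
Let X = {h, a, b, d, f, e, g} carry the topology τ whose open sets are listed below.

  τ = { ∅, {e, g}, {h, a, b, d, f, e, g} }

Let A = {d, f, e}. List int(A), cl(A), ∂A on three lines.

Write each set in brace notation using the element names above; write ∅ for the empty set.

int(A) = ∅
cl(A)  = {h, a, b, d, f, e, g}
∂A     = {h, a, b, d, f, e, g}

interior: largest open inside A is ∅ (from ∅)
cl via duality: int({h, a, b, g}) = ∅, so X∖∅ = {h, a, b, d, f, e, g}
cl∖int = {h, a, b, d, f, e, g}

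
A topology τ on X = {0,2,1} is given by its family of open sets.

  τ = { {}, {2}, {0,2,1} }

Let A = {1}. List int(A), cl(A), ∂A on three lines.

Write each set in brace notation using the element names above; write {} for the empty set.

int(A) = {}
cl(A)  = {0,1}
∂A     = {0,1}

U open, U⊆A: {}. int(A) = ⋃ = {}
X∖A={0,2}, int(X∖A)={2}, hence cl(A)={0,1}
∂A: remove int from cl → {0,1}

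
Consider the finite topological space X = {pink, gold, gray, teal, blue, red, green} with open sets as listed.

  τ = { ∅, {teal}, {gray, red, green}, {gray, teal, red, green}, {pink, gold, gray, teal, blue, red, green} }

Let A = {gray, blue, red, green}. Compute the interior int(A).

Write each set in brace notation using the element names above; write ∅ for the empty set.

opens ⊆ A: ∅, {gray, red, green}; union → int = {gray, red, green}

{gray, red, green}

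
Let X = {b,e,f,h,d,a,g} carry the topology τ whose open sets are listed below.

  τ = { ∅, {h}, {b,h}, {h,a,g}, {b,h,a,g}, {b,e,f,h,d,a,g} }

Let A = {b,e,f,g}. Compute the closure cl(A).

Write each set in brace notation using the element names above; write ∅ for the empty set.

cl via duality: int({h,d,a}) = {h}, so X∖{h} = {b,e,f,d,a,g}

{b,e,f,d,a,g}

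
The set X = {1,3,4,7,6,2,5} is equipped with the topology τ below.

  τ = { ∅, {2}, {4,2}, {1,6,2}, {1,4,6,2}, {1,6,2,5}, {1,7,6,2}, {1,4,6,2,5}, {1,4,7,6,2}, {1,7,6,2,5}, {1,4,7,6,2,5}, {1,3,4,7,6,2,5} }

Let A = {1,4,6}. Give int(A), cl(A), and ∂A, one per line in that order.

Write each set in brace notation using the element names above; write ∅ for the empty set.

U open, U⊆A: ∅. int(A) = ⋃ = ∅
X∖A={3,7,2,5}, int(X∖A)={2}, hence cl(A)={1,3,4,7,6,5}
∂A: remove int from cl → {1,3,4,7,6,5}

int(A) = ∅
cl(A)  = {1,3,4,7,6,5}
∂A     = {1,3,4,7,6,5}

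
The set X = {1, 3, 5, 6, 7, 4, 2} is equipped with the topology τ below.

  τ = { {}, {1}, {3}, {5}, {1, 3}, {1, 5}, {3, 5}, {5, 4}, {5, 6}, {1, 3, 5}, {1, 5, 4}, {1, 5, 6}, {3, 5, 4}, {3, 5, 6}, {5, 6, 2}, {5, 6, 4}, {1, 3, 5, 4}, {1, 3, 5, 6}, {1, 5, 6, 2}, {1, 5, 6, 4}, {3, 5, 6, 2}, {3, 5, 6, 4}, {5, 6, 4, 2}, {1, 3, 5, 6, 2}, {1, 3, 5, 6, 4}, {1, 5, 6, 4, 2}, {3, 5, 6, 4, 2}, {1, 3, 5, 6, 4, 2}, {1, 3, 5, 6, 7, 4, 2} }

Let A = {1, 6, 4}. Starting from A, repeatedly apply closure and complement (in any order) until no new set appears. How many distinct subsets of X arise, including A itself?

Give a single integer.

cl via duality: int({3, 5, 7, 2}) = {3, 5}, so X∖{3, 5} = {1, 6, 7, 4, 2}
Write k for closure, c for complement:
  1. A     = {1, 6, 4}
  2. kA    = {1, 6, 7, 4, 2}
  3. cA    = {3, 5, 7, 2}
  4. ckA   = {3, 5}
  5. kcA   = {3, 5, 6, 7, 4, 2}
  6. ckcA  = {1}
  7. kckcA = {1, 7}
  8. ckckcA = {3, 5, 6, 4, 2}
applying k or c yields no new set

8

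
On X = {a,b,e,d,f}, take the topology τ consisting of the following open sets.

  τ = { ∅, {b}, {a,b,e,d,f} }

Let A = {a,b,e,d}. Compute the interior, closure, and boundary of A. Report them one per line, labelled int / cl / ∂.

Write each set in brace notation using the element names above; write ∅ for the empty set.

int(A) = {b}
cl(A)  = {a,b,e,d,f}
∂A     = {a,e,d,f}

open subsets of A: ∅, {b}; so int(A) = {b}
closure: X∖int(X∖A) = X∖∅ = {a,b,e,d,f}
∂A = {a,b,e,d,f} minus {b} = {a,e,d,f}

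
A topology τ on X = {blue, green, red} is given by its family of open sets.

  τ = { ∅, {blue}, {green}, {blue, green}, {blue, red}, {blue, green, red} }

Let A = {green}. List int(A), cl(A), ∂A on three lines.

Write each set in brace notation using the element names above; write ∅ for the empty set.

int(A) = {green}
cl(A)  = {green}
∂A     = ∅

opens ⊆ A: ∅, {green}; union → int = {green}
complement {blue, red}; its interior {blue, red}; cl(A) = X∖{blue, red} = {green}
boundary = {green} ∖ {green} = ∅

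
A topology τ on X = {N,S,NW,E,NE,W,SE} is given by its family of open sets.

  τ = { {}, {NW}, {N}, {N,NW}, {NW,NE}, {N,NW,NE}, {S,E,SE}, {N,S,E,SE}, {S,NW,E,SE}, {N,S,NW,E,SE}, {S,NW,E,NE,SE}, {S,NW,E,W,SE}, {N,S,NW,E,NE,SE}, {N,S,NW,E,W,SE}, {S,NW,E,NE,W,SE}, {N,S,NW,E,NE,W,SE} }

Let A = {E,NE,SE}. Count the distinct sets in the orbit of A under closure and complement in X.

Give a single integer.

complement {N,S,NW,W}; its interior {N,NW}; cl(A) = X∖{N,NW} = {S,E,NE,W,SE}
With k = closure, c = complement:
  1. A     = {E,NE,SE}
  2. kA    = {S,E,NE,W,SE}
  3. cA    = {N,S,NW,W}
  4. ckA   = {N,NW}
  5. kcA   = {N,S,NW,E,NE,W,SE}
  6. kckA  = {N,NW,NE,W}
  7. ckcA  = {}
  8. ckckA = {S,E,SE}
  9. kckckA = {S,E,W,SE}
  10. ckckckA = {N,NW,NE}
k, c of each give nothing new

10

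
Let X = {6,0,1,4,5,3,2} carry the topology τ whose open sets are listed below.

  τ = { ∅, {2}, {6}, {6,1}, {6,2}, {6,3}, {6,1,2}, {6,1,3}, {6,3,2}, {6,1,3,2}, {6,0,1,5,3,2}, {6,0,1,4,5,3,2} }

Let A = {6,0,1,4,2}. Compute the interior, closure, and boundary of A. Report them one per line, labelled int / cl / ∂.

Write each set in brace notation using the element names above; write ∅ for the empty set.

open subsets of A: ∅, {2}, {6}, {6,1}, {6,2}, {6,1,2}; so int(A) = {6,1,2}
closure: X∖int(X∖A) = X∖∅ = {6,0,1,4,5,3,2}
∂A = {6,0,1,4,5,3,2} minus {6,1,2} = {0,4,5,3}

int(A) = {6,1,2}
cl(A)  = {6,0,1,4,5,3,2}
∂A     = {0,4,5,3}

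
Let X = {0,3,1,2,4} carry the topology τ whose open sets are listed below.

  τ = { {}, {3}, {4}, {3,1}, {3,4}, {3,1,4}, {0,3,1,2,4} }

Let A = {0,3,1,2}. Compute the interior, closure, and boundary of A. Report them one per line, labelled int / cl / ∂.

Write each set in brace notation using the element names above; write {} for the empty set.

int(A) = {3,1}
cl(A)  = {0,3,1,2}
∂A     = {0,2}

U open, U⊆A: {}, {3}, {3,1}. int(A) = ⋃ = {3,1}
X∖A={4}, int(X∖A)={4}, hence cl(A)={0,3,1,2}
∂A: remove int from cl → {0,2}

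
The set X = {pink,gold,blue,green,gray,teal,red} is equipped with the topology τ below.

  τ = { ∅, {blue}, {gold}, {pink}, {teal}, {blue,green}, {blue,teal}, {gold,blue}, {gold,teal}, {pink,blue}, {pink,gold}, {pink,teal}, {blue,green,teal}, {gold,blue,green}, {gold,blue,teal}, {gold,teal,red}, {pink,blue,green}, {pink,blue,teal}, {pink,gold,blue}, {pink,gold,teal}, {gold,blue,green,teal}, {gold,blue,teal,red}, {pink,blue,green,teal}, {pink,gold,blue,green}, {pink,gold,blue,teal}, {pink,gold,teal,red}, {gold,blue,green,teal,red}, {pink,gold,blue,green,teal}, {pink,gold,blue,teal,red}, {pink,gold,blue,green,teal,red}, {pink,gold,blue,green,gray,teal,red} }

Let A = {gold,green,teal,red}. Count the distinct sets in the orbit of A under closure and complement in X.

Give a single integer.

8

complement {pink,blue,gray}; its interior {pink,blue}; cl(A) = X∖{pink,blue} = {gold,green,gray,teal,red}
With k = closure, c = complement:
  1. A     = {gold,green,teal,red}
  2. kA    = {gold,green,gray,teal,red}
  3. cA    = {pink,blue,gray}
  4. ckA   = {pink,blue}
  5. kcA   = {pink,blue,green,gray}
  6. ckcA  = {gold,teal,red}
  7. kckcA = {gold,gray,teal,red}
  8. ckckcA = {pink,blue,green}
k, c of each give nothing new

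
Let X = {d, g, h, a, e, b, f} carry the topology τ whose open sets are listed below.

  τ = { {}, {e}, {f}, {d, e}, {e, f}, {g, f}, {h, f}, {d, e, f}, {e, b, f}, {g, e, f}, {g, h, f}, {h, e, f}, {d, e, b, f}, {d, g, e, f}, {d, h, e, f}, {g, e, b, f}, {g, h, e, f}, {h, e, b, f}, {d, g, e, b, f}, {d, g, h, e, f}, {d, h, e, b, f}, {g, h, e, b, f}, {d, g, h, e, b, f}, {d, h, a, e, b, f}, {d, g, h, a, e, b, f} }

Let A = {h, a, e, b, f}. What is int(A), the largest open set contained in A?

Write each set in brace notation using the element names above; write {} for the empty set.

open subsets of A: {}, {f}, {e}, {e, f}, {h, f}, {e, b, f}, {h, e, f}, {h, e, b, f}; so int(A) = {h, e, b, f}

{h, e, b, f}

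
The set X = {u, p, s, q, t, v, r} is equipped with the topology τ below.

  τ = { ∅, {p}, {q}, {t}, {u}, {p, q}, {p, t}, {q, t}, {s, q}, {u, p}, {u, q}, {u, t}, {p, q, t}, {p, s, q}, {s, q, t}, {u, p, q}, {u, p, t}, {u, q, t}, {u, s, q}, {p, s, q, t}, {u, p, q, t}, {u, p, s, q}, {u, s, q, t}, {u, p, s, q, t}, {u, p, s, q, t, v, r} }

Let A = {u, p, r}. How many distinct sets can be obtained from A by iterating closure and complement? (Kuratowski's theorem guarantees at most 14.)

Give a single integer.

cl via duality: int({s, q, t, v}) = {s, q, t}, so X∖{s, q, t} = {u, p, v, r}
Write k for closure, c for complement:
  1. A     = {u, p, r}
  2. kA    = {u, p, v, r}
  3. cA    = {s, q, t, v}
  4. ckA   = {s, q, t}
  5. kcA   = {s, q, t, v, r}
  6. ckcA  = {u, p}
applying k or c yields no new set

6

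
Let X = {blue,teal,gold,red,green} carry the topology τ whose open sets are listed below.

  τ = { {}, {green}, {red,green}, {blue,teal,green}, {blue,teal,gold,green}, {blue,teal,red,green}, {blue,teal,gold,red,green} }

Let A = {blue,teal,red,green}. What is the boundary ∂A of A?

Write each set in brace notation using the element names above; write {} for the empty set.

{gold}

opens ⊆ A: {}, {green}, {red,green}, {blue,teal,green}, {blue,teal,red,green}; union → int = {blue,teal,red,green}
complement {gold}; its interior {}; cl(A) = X∖{} = {blue,teal,gold,red,green}
boundary = {blue,teal,gold,red,green} ∖ {blue,teal,red,green} = {gold}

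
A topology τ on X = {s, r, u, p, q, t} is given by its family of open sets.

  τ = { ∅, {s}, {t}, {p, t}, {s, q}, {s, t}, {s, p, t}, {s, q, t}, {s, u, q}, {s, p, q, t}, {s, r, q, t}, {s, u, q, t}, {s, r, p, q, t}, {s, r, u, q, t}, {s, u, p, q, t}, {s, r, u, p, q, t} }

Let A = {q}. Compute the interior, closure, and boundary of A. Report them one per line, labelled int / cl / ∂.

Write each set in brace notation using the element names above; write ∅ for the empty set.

open subsets of A: ∅; so int(A) = ∅
closure: X∖int(X∖A) = X∖{s, p, t} = {r, u, q}
∂A = {r, u, q} minus ∅ = {r, u, q}

int(A) = ∅
cl(A)  = {r, u, q}
∂A     = {r, u, q}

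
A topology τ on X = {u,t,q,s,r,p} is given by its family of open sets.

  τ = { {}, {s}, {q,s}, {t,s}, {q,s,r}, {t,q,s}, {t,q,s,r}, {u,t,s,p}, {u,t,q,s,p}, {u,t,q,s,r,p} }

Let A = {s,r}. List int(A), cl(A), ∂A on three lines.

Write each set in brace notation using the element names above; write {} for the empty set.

int(A) = {s}
cl(A)  = {u,t,q,s,r,p}
∂A     = {u,t,q,r,p}

open subsets of A: {}, {s}; so int(A) = {s}
closure: X∖int(X∖A) = X∖{} = {u,t,q,s,r,p}
∂A = {u,t,q,s,r,p} minus {s} = {u,t,q,r,p}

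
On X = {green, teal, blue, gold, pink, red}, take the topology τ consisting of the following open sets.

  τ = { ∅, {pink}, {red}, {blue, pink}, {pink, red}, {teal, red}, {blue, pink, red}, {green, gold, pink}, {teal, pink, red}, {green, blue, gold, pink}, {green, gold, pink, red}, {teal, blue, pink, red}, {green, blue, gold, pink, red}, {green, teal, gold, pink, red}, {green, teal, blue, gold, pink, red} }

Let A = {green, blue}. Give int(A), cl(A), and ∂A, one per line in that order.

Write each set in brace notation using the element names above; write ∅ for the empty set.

interior: largest open inside A is ∅ (from ∅)
cl via duality: int({teal, gold, pink, red}) = {teal, pink, red}, so X∖{teal, pink, red} = {green, blue, gold}
cl∖int = {green, blue, gold}

int(A) = ∅
cl(A)  = {green, blue, gold}
∂A     = {green, blue, gold}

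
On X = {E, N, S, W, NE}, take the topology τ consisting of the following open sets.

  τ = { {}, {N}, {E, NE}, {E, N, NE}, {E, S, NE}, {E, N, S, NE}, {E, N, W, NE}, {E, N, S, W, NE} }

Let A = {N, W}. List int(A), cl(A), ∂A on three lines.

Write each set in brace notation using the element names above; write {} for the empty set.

int(A) = {N}
cl(A)  = {N, W}
∂A     = {W}

interior: largest open inside A is {N} (from {}, {N})
cl via duality: int({E, S, NE}) = {E, S, NE}, so X∖{E, S, NE} = {N, W}
cl∖int = {W}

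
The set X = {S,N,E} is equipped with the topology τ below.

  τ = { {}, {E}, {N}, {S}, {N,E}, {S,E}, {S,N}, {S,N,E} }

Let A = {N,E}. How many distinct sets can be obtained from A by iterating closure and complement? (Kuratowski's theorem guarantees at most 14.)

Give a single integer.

2

cl via duality: int({S}) = {S}, so X∖{S} = {N,E}
Write k for closure, c for complement:
  1. A     = {N,E}
  2. cA    = {S}
applying k or c yields no new set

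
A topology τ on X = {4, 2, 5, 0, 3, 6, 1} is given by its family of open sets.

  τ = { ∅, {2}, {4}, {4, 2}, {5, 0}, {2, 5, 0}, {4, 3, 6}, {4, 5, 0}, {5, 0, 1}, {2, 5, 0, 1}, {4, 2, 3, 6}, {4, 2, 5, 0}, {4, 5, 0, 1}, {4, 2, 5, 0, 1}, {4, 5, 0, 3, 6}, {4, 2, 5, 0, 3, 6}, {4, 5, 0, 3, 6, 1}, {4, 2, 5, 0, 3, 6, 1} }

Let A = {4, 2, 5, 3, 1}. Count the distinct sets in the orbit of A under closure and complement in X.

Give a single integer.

8

X∖A={0, 6}, int(X∖A)=∅, hence cl(A)={4, 2, 5, 0, 3, 6, 1}
Orbit (k=closure, c=complement):
  1. A     = {4, 2, 5, 3, 1}
  2. kA    = {4, 2, 5, 0, 3, 6, 1}
  3. cA    = {0, 6}
  4. ckA   = ∅
  5. kcA   = {5, 0, 3, 6, 1}
  6. ckcA  = {4, 2}
  7. kckcA = {4, 2, 3, 6}
  8. ckckcA = {5, 0, 1}
(closed under both — stop)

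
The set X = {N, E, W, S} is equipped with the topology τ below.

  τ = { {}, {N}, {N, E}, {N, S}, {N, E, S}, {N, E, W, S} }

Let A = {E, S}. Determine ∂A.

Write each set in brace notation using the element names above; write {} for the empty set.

{E, W, S}

opens ⊆ A: {}; union → int = {}
complement {N, W}; its interior {N}; cl(A) = X∖{N} = {E, W, S}
boundary = {E, W, S} ∖ {} = {E, W, S}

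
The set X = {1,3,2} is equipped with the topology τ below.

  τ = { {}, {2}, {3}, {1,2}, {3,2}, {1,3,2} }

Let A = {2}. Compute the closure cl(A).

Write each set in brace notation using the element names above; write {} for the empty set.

cl via duality: int({1,3}) = {3}, so X∖{3} = {1,2}

{1,2}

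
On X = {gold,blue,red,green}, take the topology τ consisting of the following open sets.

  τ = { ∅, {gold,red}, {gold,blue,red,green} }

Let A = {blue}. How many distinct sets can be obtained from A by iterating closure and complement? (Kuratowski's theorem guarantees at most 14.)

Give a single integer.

6

X∖A={gold,red,green}, int(X∖A)={gold,red}, hence cl(A)={blue,green}
Orbit (k=closure, c=complement):
  1. A     = {blue}
  2. kA    = {blue,green}
  3. cA    = {gold,red,green}
  4. ckA   = {gold,red}
  5. kcA   = {gold,blue,red,green}
  6. ckcA  = ∅
(closed under both — stop)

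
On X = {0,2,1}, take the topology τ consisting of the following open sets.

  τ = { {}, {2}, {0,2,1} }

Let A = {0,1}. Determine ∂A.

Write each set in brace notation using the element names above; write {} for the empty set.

open subsets of A: {}; so int(A) = {}
closure: X∖int(X∖A) = X∖{2} = {0,1}
∂A = {0,1} minus {} = {0,1}

{0,1}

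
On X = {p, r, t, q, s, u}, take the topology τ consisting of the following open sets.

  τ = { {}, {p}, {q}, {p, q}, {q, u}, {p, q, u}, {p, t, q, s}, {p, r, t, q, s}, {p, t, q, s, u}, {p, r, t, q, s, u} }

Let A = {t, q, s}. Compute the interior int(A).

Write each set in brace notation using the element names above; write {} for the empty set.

interior: largest open inside A is {q} (from {}, {q})

{q}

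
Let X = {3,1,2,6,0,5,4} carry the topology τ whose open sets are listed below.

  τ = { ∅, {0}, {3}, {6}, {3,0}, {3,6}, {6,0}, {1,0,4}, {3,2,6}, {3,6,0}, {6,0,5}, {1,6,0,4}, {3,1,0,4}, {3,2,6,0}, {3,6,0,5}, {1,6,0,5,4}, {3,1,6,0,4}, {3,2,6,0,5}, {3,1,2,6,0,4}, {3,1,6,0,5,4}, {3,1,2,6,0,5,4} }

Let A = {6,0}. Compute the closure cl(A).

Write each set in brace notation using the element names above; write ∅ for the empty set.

cl via duality: int({3,1,2,5,4}) = {3}, so X∖{3} = {1,2,6,0,5,4}

{1,2,6,0,5,4}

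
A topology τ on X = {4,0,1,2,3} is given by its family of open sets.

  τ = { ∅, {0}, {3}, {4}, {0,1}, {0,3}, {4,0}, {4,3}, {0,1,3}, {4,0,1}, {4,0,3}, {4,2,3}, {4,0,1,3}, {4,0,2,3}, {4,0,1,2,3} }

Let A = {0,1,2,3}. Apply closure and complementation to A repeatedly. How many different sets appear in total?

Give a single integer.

4

complement {4}; its interior {4}; cl(A) = X∖{4} = {0,1,2,3}
With k = closure, c = complement:
  1. A     = {0,1,2,3}
  2. cA    = {4}
  3. kcA   = {4,2}
  4. ckcA  = {0,1,3}
k, c of each give nothing new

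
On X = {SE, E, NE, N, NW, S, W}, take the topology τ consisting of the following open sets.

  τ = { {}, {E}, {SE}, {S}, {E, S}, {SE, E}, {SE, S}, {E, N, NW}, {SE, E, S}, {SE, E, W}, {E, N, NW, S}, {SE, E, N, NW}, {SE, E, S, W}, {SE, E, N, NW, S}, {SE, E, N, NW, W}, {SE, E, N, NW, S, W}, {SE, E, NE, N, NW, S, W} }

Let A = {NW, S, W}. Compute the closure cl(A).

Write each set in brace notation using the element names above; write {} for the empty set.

cl via duality: int({SE, E, NE, N}) = {SE, E}, so X∖{SE, E} = {NE, N, NW, S, W}

{NE, N, NW, S, W}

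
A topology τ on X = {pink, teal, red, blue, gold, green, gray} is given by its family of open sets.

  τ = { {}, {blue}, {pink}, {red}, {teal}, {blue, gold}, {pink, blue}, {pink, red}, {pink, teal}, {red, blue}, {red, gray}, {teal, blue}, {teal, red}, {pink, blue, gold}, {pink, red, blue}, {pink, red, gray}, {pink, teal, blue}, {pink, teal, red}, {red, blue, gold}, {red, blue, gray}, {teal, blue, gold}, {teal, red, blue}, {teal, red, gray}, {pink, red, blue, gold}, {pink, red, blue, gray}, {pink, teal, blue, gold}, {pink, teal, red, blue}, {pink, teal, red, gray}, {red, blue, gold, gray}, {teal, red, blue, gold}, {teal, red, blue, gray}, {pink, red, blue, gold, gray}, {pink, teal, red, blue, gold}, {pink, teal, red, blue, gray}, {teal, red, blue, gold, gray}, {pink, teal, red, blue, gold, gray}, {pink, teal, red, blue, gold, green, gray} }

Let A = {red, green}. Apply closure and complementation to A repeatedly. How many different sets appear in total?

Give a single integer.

8

X∖A={pink, teal, blue, gold, gray}, int(X∖A)={pink, teal, blue, gold}, hence cl(A)={red, green, gray}
Orbit (k=closure, c=complement):
  1. A     = {red, green}
  2. kA    = {red, green, gray}
  3. cA    = {pink, teal, blue, gold, gray}
  4. ckA   = {pink, teal, blue, gold}
  5. kcA   = {pink, teal, blue, gold, green, gray}
  6. kckA  = {pink, teal, blue, gold, green}
  7. ckcA  = {red}
  8. ckckA = {red, gray}
(closed under both — stop)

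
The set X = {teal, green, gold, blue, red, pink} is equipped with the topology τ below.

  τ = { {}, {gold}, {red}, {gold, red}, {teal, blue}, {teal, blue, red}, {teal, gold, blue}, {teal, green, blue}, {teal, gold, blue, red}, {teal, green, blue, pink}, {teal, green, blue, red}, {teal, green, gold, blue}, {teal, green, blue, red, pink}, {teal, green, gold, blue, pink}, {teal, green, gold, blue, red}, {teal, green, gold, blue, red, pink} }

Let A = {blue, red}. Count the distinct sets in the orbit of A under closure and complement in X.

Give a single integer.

complement {teal, green, gold, pink}; its interior {gold}; cl(A) = X∖{gold} = {teal, green, blue, red, pink}
With k = closure, c = complement:
  1. A     = {blue, red}
  2. kA    = {teal, green, blue, red, pink}
  3. cA    = {teal, green, gold, pink}
  4. ckA   = {gold}
  5. kcA   = {teal, green, gold, blue, pink}
  6. ckcA  = {red}
k, c of each give nothing new

6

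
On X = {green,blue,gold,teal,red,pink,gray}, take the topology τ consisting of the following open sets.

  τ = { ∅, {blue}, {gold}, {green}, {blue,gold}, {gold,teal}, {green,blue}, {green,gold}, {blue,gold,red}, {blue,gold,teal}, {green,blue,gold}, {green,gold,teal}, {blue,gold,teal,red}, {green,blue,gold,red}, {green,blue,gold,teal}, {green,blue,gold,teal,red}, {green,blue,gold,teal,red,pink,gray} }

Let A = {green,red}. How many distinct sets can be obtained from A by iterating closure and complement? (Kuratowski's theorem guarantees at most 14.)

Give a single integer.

closure: X∖int(X∖A) = X∖{blue,gold,teal} = {green,red,pink,gray}
Let k=closure and c=complement:
  1. A     = {green,red}
  2. kA    = {green,red,pink,gray}
  3. cA    = {blue,gold,teal,pink,gray}
  4. ckA   = {blue,gold,teal}
  5. kcA   = {blue,gold,teal,red,pink,gray}
  6. ckcA  = {green}
  7. kckcA = {green,pink,gray}
  8. ckckcA = {blue,gold,teal,red}
— saturated at 8

8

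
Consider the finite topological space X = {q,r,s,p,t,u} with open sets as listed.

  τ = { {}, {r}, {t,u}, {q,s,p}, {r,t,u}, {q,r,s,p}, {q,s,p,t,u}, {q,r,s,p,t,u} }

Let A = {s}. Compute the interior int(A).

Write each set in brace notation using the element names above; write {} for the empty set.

open subsets of A: {}; so int(A) = {}

{}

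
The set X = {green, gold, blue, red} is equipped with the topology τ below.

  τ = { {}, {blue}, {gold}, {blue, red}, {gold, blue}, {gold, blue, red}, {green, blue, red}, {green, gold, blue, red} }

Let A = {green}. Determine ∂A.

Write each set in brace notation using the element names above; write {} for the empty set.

{green}

open subsets of A: {}; so int(A) = {}
closure: X∖int(X∖A) = X∖{gold, blue, red} = {green}
∂A = {green} minus {} = {green}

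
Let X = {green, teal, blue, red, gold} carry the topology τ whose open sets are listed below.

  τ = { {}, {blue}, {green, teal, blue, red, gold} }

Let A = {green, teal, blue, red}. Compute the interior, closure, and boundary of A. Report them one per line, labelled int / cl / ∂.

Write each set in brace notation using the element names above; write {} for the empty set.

open subsets of A: {}, {blue}; so int(A) = {blue}
closure: X∖int(X∖A) = X∖{} = {green, teal, blue, red, gold}
∂A = {green, teal, blue, red, gold} minus {blue} = {green, teal, red, gold}

int(A) = {blue}
cl(A)  = {green, teal, blue, red, gold}
∂A     = {green, teal, red, gold}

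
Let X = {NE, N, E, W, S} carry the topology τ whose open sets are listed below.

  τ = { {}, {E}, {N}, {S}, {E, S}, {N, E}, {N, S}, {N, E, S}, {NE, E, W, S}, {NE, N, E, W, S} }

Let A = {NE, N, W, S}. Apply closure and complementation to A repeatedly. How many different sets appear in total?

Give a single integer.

4

cl via duality: int({E}) = {E}, so X∖{E} = {NE, N, W, S}
Write k for closure, c for complement:
  1. A     = {NE, N, W, S}
  2. cA    = {E}
  3. kcA   = {NE, E, W}
  4. ckcA  = {N, S}
applying k or c yields no new set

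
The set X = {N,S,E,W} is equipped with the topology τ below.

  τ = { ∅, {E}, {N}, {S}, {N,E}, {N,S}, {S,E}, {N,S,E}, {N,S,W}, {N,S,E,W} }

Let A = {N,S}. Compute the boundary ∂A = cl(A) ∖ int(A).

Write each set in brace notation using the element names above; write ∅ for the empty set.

interior: largest open inside A is {N,S} (from ∅, {S}, {N}, {N,S})
cl via duality: int({E,W}) = {E}, so X∖{E} = {N,S,W}
cl∖int = {W}

{W}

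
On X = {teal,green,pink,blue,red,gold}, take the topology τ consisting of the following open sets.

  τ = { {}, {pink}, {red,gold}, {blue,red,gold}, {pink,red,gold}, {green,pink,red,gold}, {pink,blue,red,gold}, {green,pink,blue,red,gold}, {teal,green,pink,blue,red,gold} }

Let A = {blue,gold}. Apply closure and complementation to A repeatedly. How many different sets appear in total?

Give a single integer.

8

X∖A={teal,green,pink,red}, int(X∖A)={pink}, hence cl(A)={teal,green,blue,red,gold}
Orbit (k=closure, c=complement):
  1. A     = {blue,gold}
  2. kA    = {teal,green,blue,red,gold}
  3. cA    = {teal,green,pink,red}
  4. ckA   = {pink}
  5. kcA   = {teal,green,pink,blue,red,gold}
  6. kckA  = {teal,green,pink}
  7. ckcA  = {}
  8. ckckA = {blue,red,gold}
(closed under both — stop)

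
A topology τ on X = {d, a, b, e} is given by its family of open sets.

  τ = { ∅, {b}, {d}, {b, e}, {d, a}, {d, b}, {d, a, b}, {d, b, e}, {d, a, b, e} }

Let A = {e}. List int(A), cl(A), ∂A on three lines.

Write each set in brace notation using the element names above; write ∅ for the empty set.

opens ⊆ A: ∅; union → int = ∅
complement {d, a, b}; its interior {d, a, b}; cl(A) = X∖{d, a, b} = {e}
boundary = {e} ∖ ∅ = {e}

int(A) = ∅
cl(A)  = {e}
∂A     = {e}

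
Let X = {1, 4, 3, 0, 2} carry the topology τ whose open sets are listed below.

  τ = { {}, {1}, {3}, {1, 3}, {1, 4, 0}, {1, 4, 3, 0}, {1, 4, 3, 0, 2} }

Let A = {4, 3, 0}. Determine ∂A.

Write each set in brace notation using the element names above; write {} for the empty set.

open subsets of A: {}, {3}; so int(A) = {3}
closure: X∖int(X∖A) = X∖{1} = {4, 3, 0, 2}
∂A = {4, 3, 0, 2} minus {3} = {4, 0, 2}

{4, 0, 2}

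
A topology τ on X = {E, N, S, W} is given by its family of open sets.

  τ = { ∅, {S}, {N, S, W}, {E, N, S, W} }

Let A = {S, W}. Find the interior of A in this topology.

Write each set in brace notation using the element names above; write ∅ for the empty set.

open subsets of A: ∅, {S}; so int(A) = {S}

{S}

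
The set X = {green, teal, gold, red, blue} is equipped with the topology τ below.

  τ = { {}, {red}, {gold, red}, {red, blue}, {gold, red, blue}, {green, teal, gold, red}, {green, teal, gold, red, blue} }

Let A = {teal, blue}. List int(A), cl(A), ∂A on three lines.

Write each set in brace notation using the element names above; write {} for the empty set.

int(A) = {}
cl(A)  = {green, teal, blue}
∂A     = {green, teal, blue}

interior: largest open inside A is {} (from {})
cl via duality: int({green, gold, red}) = {gold, red}, so X∖{gold, red} = {green, teal, blue}
cl∖int = {green, teal, blue}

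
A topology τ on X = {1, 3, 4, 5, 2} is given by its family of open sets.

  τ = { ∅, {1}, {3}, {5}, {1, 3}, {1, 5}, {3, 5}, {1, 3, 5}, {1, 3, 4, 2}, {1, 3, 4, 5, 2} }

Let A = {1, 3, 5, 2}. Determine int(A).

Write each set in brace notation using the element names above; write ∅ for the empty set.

{1, 3, 5}

interior: largest open inside A is {1, 3, 5} (from ∅, {5}, {3}, {1}, {1, 5}, {1, 3}, {3, 5}, {1, 3, 5})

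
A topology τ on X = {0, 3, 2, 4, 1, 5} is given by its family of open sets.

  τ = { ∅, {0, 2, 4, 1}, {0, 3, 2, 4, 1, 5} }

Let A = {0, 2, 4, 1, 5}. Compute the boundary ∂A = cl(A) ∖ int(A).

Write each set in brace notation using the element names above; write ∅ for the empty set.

U open, U⊆A: ∅, {0, 2, 4, 1}. int(A) = ⋃ = {0, 2, 4, 1}
X∖A={3}, int(X∖A)=∅, hence cl(A)={0, 3, 2, 4, 1, 5}
∂A: remove int from cl → {3, 5}

{3, 5}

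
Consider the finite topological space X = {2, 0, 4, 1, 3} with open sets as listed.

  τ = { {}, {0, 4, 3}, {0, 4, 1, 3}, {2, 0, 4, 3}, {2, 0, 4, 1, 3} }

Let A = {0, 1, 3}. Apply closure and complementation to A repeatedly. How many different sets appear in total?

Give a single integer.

complement {2, 4}; its interior {}; cl(A) = X∖{} = {2, 0, 4, 1, 3}
With k = closure, c = complement:
  1. A     = {0, 1, 3}
  2. kA    = {2, 0, 4, 1, 3}
  3. cA    = {2, 4}
  4. ckA   = {}
k, c of each give nothing new

4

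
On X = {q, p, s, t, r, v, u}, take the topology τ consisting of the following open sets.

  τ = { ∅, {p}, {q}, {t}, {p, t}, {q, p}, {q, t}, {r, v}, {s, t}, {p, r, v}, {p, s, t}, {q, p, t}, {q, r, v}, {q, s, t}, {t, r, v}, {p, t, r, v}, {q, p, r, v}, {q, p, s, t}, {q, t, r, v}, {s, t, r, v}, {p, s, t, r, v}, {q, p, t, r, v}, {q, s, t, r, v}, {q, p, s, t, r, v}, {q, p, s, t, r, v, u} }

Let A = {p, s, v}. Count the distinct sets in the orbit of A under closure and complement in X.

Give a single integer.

12

closure: X∖int(X∖A) = X∖{q, t} = {p, s, r, v, u}
Let k=closure and c=complement:
  1. A     = {p, s, v}
  2. kA    = {p, s, r, v, u}
  3. cA    = {q, t, r, u}
  4. ckA   = {q, t}
  5. kcA   = {q, s, t, r, v, u}
  6. kckA  = {q, s, t, u}
  7. ckcA  = {p}
  8. ckckA = {p, r, v}
  9. kckcA = {p, u}
  10. kckckA = {p, r, v, u}
  11. ckckcA = {q, s, t, r, v}
  12. ckckckA = {q, s, t}
— saturated at 12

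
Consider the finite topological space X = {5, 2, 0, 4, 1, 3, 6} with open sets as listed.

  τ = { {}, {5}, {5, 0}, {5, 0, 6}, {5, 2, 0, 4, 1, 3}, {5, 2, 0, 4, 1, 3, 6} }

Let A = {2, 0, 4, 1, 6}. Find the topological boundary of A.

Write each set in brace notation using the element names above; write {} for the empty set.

interior: largest open inside A is {} (from {})
cl via duality: int({5, 3}) = {5}, so X∖{5} = {2, 0, 4, 1, 3, 6}
cl∖int = {2, 0, 4, 1, 3, 6}

{2, 0, 4, 1, 3, 6}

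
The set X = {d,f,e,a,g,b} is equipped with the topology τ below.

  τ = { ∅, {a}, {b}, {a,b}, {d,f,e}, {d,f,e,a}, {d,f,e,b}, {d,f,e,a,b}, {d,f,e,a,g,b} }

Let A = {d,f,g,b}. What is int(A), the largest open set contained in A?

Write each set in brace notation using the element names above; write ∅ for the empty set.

{b}

U open, U⊆A: ∅, {b}. int(A) = ⋃ = {b}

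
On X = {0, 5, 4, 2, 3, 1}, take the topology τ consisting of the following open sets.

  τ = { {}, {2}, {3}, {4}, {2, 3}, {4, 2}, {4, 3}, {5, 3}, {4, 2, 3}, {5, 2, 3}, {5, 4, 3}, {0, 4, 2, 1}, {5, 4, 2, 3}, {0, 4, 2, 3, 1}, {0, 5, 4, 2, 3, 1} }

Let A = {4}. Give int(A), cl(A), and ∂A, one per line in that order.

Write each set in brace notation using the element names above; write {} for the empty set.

int(A) = {4}
cl(A)  = {0, 4, 1}
∂A     = {0, 1}

U open, U⊆A: {}, {4}. int(A) = ⋃ = {4}
X∖A={0, 5, 2, 3, 1}, int(X∖A)={5, 2, 3}, hence cl(A)={0, 4, 1}
∂A: remove int from cl → {0, 1}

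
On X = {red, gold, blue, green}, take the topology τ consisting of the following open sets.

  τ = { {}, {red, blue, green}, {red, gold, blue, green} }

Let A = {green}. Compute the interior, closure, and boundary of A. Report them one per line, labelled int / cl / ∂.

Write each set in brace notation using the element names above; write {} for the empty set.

opens ⊆ A: {}; union → int = {}
complement {red, gold, blue}; its interior {}; cl(A) = X∖{} = {red, gold, blue, green}
boundary = {red, gold, blue, green} ∖ {} = {red, gold, blue, green}

int(A) = {}
cl(A)  = {red, gold, blue, green}
∂A     = {red, gold, blue, green}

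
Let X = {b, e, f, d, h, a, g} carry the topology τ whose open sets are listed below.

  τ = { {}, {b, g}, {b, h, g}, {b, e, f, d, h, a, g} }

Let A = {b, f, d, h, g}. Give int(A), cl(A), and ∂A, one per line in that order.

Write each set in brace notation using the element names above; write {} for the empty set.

U open, U⊆A: {}, {b, g}, {b, h, g}. int(A) = ⋃ = {b, h, g}
X∖A={e, a}, int(X∖A)={}, hence cl(A)={b, e, f, d, h, a, g}
∂A: remove int from cl → {e, f, d, a}

int(A) = {b, h, g}
cl(A)  = {b, e, f, d, h, a, g}
∂A     = {e, f, d, a}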